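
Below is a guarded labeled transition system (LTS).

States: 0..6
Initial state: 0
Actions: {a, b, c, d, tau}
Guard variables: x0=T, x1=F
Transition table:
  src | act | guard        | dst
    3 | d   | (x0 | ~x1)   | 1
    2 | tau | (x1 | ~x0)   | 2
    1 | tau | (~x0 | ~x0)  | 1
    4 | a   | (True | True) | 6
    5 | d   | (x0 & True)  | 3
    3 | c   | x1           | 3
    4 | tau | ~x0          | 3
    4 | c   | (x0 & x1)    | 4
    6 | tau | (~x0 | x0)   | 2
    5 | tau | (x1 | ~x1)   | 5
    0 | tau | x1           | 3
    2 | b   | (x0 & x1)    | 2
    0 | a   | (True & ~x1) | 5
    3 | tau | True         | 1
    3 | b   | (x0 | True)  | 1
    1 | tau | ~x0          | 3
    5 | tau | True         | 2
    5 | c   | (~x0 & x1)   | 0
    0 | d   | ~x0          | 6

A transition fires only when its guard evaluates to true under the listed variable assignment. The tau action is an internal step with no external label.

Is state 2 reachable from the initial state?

Guard filter leaves 9 enabled edge(s).
Layer 0: {0}
Layer 1: {5}  total {0,5}
Layer 2: {2,3}  total {0,2,3,5}
Layer 3: {1}  total {0,1,2,3,5}
Reach set: {0,1,2,3,5}
witness 2: a·tau

Answer: REACHABLE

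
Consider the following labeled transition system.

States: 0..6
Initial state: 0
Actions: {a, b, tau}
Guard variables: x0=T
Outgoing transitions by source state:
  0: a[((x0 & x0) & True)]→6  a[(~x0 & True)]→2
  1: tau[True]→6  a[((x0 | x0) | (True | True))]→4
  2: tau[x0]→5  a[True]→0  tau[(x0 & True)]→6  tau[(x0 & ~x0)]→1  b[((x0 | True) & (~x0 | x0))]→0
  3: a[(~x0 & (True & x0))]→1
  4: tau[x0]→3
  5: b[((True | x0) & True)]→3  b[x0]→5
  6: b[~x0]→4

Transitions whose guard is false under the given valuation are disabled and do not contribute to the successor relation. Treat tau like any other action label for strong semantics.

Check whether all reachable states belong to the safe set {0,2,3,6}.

Answer: INVARIANT HOLDS

Analysis:
Inv-set: {0,2,3,6}
Reachable = {0,6}
  0: ✓
  6: ✓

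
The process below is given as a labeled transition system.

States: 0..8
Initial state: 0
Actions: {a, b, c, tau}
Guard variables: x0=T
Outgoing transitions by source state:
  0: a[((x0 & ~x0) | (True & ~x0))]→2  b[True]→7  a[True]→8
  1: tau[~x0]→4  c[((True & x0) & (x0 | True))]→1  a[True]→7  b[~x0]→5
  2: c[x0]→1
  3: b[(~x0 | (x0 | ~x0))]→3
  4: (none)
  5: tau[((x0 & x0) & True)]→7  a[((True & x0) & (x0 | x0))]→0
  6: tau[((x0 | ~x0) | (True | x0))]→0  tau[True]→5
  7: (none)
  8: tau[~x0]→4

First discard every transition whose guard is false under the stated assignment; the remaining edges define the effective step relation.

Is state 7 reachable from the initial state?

Answer: REACHABLE

Analysis:
After dropping false guards: 10 live edges.
Layer 0: {0}
Layer 1: {7,8}  total {0,7,8}
R = {0,7,8}
witness 7: b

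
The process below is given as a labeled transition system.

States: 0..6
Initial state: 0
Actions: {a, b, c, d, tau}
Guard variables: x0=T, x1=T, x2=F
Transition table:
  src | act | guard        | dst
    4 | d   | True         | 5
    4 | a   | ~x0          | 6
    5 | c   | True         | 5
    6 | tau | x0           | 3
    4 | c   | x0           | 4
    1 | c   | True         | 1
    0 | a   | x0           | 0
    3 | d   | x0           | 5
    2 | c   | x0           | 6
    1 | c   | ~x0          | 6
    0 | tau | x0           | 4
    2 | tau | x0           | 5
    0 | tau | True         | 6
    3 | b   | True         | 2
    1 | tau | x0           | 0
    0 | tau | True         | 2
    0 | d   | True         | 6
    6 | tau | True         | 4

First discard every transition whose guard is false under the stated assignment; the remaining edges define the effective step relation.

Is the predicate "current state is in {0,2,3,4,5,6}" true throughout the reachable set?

Safe = {0,2,3,4,5,6}
R = {0,2,3,4,5,6}
  0: safe
  2: safe
  3: safe
  4: safe
  5: safe
  6: safe

Answer: INVARIANT HOLDS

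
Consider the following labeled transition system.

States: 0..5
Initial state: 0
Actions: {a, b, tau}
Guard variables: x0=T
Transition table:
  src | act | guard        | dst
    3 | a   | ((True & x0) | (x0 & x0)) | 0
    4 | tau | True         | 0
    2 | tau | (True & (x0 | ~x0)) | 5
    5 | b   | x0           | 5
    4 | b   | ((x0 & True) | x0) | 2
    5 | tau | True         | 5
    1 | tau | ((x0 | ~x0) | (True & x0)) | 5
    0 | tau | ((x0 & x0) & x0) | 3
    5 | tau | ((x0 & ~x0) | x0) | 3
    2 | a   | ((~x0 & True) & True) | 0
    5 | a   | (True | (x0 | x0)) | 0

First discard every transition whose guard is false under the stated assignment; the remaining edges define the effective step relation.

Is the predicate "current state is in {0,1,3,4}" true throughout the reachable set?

Answer: INVARIANT HOLDS

Analysis:
Inv-set: {0,1,3,4}
R = {0,3}
  0: ✓
  3: ✓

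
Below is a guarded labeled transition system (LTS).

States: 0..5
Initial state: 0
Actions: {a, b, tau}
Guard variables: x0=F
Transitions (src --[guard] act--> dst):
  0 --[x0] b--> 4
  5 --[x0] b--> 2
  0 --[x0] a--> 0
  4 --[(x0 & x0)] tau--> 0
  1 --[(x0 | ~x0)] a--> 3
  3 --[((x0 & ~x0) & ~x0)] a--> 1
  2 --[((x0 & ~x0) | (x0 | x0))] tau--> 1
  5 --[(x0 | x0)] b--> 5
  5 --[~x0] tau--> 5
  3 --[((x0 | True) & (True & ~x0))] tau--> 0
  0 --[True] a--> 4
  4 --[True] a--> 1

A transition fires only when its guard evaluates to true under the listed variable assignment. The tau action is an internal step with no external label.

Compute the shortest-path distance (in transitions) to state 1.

BFS to 1:
  depth 0: {0}
  depth 1: {4}
  depth 2: {1}
1 enters at depth 2; path a·a

Answer: 2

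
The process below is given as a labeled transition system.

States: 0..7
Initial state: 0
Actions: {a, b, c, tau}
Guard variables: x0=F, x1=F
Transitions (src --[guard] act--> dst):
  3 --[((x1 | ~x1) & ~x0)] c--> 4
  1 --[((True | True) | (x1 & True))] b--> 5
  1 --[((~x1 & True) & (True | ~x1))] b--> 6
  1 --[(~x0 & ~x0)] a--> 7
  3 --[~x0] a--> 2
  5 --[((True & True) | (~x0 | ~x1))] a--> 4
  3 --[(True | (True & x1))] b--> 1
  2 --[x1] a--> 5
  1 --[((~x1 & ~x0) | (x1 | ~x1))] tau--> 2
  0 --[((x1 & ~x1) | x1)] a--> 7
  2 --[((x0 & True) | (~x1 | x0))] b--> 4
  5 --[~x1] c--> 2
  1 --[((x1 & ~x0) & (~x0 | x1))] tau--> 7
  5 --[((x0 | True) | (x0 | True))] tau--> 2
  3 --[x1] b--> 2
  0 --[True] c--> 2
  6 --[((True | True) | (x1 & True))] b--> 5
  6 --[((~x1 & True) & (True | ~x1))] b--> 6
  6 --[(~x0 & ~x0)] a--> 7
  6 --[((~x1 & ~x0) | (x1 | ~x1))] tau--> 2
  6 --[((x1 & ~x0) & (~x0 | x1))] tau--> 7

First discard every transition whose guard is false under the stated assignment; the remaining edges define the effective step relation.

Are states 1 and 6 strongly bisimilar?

Compute ~ classes (split until stable):
  P[0] = {{0,1,2,3,4,5,6,7}}
  P[1] = {{0},{1,6},{2},{3},{4,7},{5}}
stable after 2 split(s): 6 block(s)
class of 1: {1,6}; class of 6: {1,6}

Answer: BISIMILAR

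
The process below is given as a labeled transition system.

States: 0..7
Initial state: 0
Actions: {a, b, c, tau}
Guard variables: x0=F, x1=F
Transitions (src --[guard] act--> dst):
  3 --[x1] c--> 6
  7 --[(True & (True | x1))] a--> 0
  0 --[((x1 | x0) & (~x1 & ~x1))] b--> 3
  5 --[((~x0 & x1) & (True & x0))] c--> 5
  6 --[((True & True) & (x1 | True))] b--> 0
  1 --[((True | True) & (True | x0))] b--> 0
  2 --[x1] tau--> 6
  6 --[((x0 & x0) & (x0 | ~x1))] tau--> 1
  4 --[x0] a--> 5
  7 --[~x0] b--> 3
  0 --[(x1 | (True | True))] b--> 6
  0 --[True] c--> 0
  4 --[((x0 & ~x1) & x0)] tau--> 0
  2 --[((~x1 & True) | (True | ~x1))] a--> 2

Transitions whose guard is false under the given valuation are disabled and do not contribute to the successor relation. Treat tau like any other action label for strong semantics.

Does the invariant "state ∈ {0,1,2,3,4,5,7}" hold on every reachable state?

Inv-set: {0,1,2,3,4,5,7}
Reachable = {0,6}
  0: ok
  6: VIOLATES
witness against invariant: b → 6

Answer: INVARIANT VIOLATED at state 6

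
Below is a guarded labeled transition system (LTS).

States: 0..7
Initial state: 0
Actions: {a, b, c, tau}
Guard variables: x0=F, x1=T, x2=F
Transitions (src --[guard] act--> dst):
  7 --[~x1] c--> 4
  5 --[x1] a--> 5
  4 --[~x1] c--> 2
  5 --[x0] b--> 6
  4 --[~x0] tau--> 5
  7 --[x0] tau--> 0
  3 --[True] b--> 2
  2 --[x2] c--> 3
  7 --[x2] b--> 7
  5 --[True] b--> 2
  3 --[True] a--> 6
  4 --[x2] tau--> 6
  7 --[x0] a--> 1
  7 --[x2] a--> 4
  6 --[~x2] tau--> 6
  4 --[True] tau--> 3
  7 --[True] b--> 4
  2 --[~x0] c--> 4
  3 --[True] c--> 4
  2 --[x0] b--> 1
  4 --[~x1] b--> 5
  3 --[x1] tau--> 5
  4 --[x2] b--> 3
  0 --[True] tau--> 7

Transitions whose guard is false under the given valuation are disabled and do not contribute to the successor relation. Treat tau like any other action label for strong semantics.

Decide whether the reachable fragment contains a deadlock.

Reach set: {0,2,3,4,5,6,7}
  0: tau→7  [1 exit(s)]
  2: c→4  [1 exit(s)]
  3: a→6  b→2  c→4  tau→5  [4 exit(s)]
  4: tau→3  tau→5  [2 exit(s)]
  5: a→5  b→2  [2 exit(s)]
  6: tau→6  [1 exit(s)]
  7: b→4  [1 exit(s)]

Answer: DEADLOCK-FREE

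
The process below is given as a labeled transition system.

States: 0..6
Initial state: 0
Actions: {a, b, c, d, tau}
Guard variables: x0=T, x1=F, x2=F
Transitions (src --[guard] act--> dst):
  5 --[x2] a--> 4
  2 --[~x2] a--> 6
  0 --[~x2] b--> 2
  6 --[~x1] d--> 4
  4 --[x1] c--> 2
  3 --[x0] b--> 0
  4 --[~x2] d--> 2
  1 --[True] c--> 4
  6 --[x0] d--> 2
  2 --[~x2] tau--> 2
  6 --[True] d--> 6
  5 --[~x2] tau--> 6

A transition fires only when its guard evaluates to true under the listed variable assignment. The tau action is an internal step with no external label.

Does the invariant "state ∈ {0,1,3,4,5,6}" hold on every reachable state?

Answer: INVARIANT VIOLATED at state 2

Working:
Inv-set: {0,1,3,4,5,6}
R = {0,2,4,6}
  0: safe
  2: VIOLATES
  4: safe
  6: safe
counterexample path to 2: b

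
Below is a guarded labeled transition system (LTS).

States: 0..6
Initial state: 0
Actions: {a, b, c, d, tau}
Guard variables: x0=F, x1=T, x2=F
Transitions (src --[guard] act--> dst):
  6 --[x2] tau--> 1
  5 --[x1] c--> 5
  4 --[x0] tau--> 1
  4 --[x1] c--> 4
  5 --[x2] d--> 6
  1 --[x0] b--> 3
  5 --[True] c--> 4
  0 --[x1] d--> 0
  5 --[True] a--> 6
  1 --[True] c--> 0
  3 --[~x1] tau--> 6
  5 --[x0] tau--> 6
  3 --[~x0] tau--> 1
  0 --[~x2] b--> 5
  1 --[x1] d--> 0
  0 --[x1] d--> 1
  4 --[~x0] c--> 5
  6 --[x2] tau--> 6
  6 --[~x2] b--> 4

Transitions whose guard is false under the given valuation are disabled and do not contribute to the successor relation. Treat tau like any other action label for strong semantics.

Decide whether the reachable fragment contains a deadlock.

Answer: DEADLOCK-FREE

Analysis:
Reachable = {0,1,4,5,6}
  0: b→5  d→0  d→1  [deg 3]
  1: c→0  d→0  [deg 2]
  4: c→4  c→5  [deg 2]
  5: a→6  c→4  c→5  [deg 3]
  6: b→4  [deg 1]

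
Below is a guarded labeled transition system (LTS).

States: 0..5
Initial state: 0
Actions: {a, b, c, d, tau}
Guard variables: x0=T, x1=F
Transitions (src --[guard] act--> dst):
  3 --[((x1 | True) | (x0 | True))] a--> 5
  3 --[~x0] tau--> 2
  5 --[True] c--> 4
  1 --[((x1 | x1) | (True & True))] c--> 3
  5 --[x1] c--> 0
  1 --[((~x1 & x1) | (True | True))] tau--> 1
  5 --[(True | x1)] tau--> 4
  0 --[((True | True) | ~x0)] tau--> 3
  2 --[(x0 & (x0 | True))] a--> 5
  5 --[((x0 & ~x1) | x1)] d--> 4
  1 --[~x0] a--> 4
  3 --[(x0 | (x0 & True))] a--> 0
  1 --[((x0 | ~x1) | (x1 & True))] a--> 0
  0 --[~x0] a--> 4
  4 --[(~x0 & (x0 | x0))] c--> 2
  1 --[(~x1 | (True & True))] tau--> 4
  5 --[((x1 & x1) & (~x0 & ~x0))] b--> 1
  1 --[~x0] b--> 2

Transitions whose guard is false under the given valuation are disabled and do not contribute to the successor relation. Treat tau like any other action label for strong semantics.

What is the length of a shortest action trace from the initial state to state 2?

Answer: UNREACHABLE

Analysis:
Layered search for 2:
  depth 0: {0}
  depth 1: {3}
  depth 2: {5}
  depth 3: {4}
2 never appears.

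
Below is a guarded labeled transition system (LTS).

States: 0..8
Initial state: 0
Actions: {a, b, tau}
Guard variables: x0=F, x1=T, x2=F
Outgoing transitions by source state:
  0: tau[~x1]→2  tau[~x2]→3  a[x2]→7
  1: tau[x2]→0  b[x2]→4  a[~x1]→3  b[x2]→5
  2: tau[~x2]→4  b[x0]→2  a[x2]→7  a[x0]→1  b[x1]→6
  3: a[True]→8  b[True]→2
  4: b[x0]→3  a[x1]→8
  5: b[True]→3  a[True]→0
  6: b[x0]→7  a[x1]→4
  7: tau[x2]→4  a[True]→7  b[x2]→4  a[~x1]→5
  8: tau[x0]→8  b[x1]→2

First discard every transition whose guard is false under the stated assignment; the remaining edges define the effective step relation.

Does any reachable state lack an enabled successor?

Answer: DEADLOCK-FREE

Trace:
R = {0,2,3,4,6,8}
  0: tau→3  [deg 1]
  2: b→6  tau→4  [deg 2]
  3: a→8  b→2  [deg 2]
  4: a→8  [deg 1]
  6: a→4  [deg 1]
  8: b→2  [deg 1]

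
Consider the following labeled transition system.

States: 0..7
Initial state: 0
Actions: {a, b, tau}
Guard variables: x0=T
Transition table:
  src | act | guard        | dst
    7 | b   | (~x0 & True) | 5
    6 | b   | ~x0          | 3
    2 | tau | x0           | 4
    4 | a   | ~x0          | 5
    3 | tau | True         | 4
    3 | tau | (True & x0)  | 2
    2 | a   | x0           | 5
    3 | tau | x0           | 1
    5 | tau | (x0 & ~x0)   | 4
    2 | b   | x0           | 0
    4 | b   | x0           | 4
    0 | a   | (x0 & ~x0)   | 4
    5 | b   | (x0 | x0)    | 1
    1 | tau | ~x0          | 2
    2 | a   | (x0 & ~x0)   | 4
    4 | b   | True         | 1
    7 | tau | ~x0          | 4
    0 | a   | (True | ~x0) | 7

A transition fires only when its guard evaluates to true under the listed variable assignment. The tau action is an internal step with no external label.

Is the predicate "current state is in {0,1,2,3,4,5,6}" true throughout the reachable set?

Allowed set {0,1,2,3,4,5,6}
Reachable = {0,7}
  0: safe
  7: VIOLATES
counterexample path to 7: a

Answer: INVARIANT VIOLATED at state 7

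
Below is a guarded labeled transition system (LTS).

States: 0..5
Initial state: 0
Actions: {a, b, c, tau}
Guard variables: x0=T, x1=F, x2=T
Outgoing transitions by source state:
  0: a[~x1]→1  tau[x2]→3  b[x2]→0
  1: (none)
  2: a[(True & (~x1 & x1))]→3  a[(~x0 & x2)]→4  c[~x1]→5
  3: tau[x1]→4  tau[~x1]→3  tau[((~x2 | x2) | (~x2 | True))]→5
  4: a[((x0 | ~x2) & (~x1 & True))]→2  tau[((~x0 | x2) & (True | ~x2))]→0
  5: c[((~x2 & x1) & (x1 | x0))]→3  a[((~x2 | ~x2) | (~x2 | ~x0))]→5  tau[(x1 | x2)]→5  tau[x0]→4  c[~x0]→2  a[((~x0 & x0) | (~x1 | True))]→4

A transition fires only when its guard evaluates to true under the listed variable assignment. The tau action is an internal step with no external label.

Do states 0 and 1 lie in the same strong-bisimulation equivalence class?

Compute ~ classes (split until stable):
  π0 = {{0,1,2,3,4,5}}
  π1 = {{0},{1},{2},{3},{4,5}}
  π2 = {{0},{1},{2},{3},{4},{5}}
6 equivalence class(es) (converged in 3)
class of 0: {0}; class of 1: {1}

Answer: NOT BISIMILAR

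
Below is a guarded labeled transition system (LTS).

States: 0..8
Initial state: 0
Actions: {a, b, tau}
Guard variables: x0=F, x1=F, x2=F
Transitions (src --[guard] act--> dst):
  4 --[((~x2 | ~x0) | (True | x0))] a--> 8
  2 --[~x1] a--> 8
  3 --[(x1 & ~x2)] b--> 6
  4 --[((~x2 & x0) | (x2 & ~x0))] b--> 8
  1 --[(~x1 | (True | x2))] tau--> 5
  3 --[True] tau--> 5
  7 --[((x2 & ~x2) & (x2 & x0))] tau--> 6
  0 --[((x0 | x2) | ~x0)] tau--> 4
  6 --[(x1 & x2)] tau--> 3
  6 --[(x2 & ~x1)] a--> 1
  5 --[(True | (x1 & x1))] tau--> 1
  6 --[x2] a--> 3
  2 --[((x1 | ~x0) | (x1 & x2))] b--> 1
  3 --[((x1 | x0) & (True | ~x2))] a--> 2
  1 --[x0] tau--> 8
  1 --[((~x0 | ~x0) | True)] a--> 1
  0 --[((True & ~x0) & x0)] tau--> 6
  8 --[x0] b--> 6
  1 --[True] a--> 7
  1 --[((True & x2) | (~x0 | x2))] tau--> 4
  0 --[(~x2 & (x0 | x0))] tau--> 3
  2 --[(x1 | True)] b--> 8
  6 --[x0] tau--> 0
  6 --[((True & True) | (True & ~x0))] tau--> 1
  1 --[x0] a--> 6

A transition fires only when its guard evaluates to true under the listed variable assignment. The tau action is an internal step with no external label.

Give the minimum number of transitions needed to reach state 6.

BFS to 6:
  Layer 0: {0}
  Layer 1: {4}
  Layer 2: {8}
6 never appears.

Answer: UNREACHABLE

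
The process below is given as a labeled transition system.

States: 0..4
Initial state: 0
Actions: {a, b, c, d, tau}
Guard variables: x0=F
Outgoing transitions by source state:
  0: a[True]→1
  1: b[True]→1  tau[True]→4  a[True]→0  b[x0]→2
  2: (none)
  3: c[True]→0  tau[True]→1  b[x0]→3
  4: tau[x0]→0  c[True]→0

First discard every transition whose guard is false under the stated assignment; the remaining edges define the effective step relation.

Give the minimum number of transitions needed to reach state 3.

Layered search for 3:
  depth 0: {0}
  depth 1: {1}
  depth 2: {4}
3 never appears.

Answer: UNREACHABLE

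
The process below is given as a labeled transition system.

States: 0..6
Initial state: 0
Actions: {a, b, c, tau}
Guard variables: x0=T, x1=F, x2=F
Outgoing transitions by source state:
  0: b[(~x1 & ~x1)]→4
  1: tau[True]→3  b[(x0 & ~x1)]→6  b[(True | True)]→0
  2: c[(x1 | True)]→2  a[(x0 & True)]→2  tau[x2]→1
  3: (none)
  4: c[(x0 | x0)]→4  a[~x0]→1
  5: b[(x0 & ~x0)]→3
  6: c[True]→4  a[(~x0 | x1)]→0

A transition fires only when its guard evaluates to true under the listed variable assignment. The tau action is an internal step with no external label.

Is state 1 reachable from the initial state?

Answer: UNREACHABLE

Working:
After dropping false guards: 8 live edges.
L0 = {0}
L1 = {4}  total {0,4}
R = {0,4}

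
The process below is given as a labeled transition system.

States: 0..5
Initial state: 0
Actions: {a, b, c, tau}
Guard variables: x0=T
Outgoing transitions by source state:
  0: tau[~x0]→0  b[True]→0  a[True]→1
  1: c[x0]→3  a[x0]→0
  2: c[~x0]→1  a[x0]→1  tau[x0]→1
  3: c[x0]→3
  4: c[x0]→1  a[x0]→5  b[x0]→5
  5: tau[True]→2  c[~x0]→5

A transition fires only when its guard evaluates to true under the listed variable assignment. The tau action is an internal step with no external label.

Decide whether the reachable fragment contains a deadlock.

Answer: DEADLOCK-FREE

Trace:
Reach set: {0,1,3}
  0: a→1  b→0  [2 exit(s)]
  1: a→0  c→3  [2 exit(s)]
  3: c→3  [1 exit(s)]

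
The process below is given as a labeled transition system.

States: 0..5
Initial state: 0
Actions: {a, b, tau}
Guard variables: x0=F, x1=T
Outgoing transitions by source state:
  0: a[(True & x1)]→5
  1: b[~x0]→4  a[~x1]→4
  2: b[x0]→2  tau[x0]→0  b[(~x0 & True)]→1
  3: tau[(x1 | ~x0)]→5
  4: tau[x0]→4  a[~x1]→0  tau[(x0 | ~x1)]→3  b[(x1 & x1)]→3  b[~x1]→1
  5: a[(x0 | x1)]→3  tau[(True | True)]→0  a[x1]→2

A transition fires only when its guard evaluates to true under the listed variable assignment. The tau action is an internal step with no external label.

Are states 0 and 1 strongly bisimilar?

Compute ~ classes (split until stable):
  P[0] = {{0,1,2,3,4,5}}
  P[1] = {{0},{1,2,4},{3},{5}}
  P[2] = {{0},{1,2},{3},{4},{5}}
  P[3] = {{0},{1},{2},{3},{4},{5}}
6 equivalence class(es) (converged in 4)
[0]={0}  [1]={1}

Answer: NOT BISIMILAR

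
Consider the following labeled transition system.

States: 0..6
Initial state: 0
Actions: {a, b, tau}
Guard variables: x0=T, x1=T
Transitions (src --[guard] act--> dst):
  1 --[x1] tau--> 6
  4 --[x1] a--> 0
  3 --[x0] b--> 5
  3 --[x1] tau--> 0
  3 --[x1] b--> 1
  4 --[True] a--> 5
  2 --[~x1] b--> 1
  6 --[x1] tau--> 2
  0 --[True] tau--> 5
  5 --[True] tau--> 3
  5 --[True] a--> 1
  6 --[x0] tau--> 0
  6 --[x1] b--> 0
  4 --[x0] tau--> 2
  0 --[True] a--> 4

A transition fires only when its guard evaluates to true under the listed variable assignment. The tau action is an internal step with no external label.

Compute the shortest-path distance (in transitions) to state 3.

Breadth-first toward 3:
  depth 0: {0}
  depth 1: {4,5}
  depth 2: {1,2,3}
3 enters at depth 2; path tau·tau

Answer: 2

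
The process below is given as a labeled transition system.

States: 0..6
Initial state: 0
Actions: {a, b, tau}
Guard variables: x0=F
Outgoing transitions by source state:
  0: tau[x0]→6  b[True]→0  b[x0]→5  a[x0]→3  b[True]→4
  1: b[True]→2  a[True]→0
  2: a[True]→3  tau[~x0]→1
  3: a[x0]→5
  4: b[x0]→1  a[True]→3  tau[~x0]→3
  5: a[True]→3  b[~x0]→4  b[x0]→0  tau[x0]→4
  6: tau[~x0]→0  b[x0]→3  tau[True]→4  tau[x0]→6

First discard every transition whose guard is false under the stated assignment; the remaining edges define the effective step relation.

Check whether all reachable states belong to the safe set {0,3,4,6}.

Safe = {0,3,4,6}
R = {0,3,4}
  0: ✓
  3: ✓
  4: ✓

Answer: INVARIANT HOLDS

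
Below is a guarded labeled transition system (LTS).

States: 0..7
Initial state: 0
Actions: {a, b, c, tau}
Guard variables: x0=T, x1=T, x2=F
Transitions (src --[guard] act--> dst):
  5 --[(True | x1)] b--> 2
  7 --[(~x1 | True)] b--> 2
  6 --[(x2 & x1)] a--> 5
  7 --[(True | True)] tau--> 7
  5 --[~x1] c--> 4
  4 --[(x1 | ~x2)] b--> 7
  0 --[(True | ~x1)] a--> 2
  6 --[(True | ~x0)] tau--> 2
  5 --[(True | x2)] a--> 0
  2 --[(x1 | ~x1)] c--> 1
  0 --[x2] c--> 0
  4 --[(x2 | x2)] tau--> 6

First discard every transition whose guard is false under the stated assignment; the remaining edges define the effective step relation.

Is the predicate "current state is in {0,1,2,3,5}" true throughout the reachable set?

Safe = {0,1,2,3,5}
Reach set: {0,1,2}
  0: safe
  1: safe
  2: safe

Answer: INVARIANT HOLDS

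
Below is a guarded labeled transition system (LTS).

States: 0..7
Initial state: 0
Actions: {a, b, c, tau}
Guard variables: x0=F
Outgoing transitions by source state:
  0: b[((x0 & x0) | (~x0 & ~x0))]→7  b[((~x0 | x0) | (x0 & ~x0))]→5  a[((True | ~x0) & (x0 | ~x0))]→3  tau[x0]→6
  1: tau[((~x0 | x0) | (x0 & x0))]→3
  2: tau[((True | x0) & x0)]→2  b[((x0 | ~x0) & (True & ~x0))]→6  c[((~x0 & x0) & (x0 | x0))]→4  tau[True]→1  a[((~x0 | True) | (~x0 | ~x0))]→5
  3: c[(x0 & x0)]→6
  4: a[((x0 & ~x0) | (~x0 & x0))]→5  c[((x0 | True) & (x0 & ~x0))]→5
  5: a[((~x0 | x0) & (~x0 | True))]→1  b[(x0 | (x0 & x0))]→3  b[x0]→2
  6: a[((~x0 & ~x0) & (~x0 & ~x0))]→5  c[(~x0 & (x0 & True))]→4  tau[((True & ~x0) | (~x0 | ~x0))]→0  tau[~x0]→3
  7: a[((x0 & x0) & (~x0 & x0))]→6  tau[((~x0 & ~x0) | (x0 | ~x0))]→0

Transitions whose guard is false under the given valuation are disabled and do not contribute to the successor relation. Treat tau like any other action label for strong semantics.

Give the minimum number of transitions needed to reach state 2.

BFS to 2:
  Layer 0: {0}
  Layer 1: {3,5,7}
  Layer 2: {1}
2 never appears.

Answer: UNREACHABLE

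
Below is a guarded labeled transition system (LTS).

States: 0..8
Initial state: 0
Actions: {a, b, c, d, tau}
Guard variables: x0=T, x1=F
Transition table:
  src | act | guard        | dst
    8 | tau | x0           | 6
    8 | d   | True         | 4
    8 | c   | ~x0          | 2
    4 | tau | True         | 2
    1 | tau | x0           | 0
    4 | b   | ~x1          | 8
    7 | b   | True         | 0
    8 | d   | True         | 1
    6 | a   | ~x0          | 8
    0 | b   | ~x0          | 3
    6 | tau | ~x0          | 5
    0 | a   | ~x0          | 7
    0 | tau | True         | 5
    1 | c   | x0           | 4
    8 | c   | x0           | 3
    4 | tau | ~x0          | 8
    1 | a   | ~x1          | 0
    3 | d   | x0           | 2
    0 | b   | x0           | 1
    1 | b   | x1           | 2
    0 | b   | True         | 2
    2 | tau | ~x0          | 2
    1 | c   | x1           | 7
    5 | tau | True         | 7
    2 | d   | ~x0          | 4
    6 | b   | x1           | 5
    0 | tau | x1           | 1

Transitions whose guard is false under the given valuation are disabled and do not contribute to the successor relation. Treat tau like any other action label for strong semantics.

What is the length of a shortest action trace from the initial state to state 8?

BFS to 8:
  Layer 0: {0}
  Layer 1: {1,2,5}
  Layer 2: {4,7}
  Layer 3: {8}
first hit 8 at d=3 via b·c·b

Answer: 3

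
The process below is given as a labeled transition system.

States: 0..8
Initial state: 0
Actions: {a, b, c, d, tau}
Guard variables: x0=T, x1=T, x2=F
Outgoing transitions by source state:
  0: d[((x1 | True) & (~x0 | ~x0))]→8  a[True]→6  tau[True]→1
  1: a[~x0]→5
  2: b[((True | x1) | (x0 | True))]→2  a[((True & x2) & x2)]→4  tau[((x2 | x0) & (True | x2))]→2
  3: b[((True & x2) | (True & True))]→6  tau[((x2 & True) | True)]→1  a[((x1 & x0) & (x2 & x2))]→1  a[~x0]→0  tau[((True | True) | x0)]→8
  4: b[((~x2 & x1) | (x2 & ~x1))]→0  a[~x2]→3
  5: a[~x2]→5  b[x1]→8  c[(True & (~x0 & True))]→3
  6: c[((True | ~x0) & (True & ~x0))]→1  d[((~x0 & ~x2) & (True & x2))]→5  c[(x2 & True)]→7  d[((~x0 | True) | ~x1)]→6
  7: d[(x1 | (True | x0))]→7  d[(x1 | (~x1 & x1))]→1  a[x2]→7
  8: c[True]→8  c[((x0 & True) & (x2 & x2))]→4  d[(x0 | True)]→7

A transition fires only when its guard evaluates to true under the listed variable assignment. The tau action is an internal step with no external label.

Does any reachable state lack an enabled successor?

Answer: DEADLOCK at state 1

Analysis:
R = {0,1,6}
  0: a→6  tau→1  [2 exit(s)]
  1: ∅  [deadlock]
  6: d→6  [1 exit(s)]
Path to 1: tau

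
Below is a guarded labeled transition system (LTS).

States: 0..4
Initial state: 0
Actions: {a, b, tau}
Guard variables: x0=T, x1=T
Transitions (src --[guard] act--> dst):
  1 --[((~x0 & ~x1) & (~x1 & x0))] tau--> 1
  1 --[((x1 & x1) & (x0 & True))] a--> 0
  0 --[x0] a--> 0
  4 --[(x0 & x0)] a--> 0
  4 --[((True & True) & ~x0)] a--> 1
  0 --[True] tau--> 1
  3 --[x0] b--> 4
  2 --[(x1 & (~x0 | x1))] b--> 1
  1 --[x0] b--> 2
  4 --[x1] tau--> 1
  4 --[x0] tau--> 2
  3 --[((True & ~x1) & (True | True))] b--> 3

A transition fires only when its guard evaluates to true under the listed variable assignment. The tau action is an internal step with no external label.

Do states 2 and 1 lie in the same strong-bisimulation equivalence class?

Answer: NOT BISIMILAR

Trace:
Bisimulation quotient by refinement:
  round 0: {{0,1,2,3,4}}
  round 1: {{0,4},{1},{2,3}}
  round 2: {{0},{1},{2},{3},{4}}
5 equivalence class(es) (converged in 3)
2∈{2}, 1∈{1}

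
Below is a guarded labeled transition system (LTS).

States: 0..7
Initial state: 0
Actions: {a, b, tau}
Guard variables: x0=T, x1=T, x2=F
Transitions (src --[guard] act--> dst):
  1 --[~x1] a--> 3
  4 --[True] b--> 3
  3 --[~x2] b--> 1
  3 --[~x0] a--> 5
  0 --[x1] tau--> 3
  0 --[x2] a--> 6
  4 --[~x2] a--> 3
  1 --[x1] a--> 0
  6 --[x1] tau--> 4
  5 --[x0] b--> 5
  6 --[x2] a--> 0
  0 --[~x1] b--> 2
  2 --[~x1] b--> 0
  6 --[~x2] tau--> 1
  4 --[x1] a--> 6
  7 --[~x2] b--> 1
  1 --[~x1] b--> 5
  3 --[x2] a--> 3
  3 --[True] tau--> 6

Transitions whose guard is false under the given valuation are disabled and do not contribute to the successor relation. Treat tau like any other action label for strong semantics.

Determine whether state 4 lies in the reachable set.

Answer: REACHABLE

Analysis:
11 transition(s) survive guard evaluation.
L0 = {0}
L1 = {3}  total {0,3}
L2 = {1,6}  total {0,1,3,6}
L3 = {4}  total {0,1,3,4,6}
Reachable = {0,1,3,4,6}
witness 4: tau·tau·tau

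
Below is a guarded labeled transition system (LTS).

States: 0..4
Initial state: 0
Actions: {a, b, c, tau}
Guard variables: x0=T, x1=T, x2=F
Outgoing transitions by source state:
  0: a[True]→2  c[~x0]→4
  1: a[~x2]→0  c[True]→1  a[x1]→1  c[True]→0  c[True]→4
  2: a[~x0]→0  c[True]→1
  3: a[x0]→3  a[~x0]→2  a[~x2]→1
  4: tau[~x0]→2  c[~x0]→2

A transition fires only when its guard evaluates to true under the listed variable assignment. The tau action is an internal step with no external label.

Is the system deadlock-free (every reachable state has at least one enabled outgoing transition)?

Reachable = {0,1,2,4}
  0: a→2  [1 out]
  1: a→0  a→1  c→0  c→1  c→4  [5 out]
  2: c→1  [1 out]
  4: ∅  [deadlock]
Path to 4: a·c·c

Answer: DEADLOCK at state 4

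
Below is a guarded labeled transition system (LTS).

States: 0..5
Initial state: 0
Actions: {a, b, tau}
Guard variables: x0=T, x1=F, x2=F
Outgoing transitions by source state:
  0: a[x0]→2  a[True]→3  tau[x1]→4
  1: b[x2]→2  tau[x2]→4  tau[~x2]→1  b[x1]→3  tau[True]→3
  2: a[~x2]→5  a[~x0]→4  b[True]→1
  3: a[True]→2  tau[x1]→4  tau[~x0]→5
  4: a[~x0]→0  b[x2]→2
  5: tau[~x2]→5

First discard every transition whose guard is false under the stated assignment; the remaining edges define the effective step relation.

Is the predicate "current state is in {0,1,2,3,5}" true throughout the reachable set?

Safe = {0,1,2,3,5}
R = {0,1,2,3,5}
  0: ok
  1: ok
  2: ok
  3: ok
  5: ok

Answer: INVARIANT HOLDS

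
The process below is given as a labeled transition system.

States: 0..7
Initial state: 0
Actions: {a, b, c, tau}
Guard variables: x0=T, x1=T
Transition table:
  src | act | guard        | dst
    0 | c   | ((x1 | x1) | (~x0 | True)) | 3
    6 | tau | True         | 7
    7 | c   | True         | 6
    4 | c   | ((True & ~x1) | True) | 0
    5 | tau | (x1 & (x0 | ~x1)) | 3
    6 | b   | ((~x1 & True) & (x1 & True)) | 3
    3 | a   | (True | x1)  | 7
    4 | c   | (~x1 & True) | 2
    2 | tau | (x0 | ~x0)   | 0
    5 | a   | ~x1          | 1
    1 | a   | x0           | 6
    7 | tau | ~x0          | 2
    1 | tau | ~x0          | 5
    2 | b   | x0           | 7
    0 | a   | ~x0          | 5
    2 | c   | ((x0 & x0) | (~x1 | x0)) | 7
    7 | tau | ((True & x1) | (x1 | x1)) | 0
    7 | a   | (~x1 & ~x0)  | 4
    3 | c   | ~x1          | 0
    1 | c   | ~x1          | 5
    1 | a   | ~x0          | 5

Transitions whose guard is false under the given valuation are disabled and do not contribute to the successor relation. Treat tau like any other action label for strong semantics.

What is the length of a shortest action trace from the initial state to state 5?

Answer: UNREACHABLE

Trace:
Breadth-first toward 5:
  L0 = {0}
  L1 = {3}
  L2 = {7}
  L3 = {6}
5 never appears.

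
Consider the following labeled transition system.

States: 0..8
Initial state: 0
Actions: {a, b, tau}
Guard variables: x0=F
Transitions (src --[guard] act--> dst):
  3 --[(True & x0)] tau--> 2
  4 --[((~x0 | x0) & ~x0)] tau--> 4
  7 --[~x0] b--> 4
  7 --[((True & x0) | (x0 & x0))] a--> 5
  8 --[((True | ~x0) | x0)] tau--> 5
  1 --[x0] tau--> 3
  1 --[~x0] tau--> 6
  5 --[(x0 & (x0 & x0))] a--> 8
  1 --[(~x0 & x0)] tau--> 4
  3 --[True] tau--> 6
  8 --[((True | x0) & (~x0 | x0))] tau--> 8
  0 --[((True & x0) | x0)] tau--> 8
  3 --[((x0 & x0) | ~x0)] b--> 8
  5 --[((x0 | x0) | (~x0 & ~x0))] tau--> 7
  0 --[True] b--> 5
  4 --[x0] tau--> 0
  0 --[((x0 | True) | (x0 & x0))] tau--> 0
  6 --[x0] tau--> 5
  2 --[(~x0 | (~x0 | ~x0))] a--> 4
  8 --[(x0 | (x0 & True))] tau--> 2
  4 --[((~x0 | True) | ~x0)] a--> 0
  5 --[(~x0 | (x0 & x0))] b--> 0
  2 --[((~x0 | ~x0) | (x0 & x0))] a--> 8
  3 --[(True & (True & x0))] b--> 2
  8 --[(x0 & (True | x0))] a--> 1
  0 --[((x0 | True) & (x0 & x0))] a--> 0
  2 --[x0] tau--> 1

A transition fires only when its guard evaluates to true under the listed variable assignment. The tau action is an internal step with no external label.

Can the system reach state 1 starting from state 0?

After dropping false guards: 14 live edges.
Layer 0: {0}
Layer 1: {5}  total {0,5}
Layer 2: {7}  total {0,5,7}
Layer 3: {4}  total {0,4,5,7}
Reachable = {0,4,5,7}

Answer: UNREACHABLE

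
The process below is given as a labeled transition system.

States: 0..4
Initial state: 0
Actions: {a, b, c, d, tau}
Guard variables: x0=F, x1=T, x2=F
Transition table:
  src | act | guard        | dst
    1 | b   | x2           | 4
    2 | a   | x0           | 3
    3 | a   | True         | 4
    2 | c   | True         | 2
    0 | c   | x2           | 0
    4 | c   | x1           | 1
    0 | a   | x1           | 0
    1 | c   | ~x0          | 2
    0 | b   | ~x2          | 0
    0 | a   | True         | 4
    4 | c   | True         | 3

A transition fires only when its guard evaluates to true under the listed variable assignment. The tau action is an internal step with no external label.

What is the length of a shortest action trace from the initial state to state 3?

Answer: 2

Trace:
Breadth-first toward 3:
  Layer 0: {0}
  Layer 1: {4}
  Layer 2: {1,3}
depth(3)=2, e.g. a·c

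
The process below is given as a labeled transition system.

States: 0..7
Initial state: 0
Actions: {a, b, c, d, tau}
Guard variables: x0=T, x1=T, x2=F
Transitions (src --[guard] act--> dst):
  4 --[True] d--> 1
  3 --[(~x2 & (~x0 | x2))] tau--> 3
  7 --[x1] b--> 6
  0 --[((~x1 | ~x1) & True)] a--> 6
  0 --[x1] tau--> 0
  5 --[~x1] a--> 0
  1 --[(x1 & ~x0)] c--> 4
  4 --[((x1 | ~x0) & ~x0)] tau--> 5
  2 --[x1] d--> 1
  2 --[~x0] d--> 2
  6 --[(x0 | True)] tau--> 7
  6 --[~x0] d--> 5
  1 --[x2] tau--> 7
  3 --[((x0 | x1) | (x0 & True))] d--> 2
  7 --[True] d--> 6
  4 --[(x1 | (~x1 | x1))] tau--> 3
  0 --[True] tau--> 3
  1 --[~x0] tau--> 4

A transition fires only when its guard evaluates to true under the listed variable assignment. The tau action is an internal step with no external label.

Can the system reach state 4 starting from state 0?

Answer: UNREACHABLE

Working:
After dropping false guards: 9 live edges.
depth 0: {0}
depth 1: {3}  now seen {0,3}
depth 2: {2}  now seen {0,2,3}
depth 3: {1}  now seen {0,1,2,3}
R = {0,1,2,3}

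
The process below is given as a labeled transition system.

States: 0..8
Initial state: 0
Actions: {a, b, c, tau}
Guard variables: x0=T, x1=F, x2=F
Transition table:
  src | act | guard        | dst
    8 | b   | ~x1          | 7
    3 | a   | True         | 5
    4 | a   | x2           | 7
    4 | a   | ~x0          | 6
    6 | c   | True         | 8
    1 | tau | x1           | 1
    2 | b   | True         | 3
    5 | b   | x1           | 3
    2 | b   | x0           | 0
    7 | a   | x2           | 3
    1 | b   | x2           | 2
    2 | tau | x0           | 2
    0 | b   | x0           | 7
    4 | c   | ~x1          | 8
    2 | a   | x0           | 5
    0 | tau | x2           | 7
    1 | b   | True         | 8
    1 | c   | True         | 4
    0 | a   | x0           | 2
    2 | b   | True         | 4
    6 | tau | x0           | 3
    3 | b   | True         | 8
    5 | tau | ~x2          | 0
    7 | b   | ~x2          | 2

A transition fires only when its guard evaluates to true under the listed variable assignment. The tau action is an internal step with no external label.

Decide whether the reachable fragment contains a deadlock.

Reach set: {0,2,3,4,5,7,8}
  0: a→2  b→7  [deg 2]
  2: a→5  b→0  b→3  b→4  tau→2  [deg 5]
  3: a→5  b→8  [deg 2]
  4: c→8  [deg 1]
  5: tau→0  [deg 1]
  7: b→2  [deg 1]
  8: b→7  [deg 1]

Answer: DEADLOCK-FREE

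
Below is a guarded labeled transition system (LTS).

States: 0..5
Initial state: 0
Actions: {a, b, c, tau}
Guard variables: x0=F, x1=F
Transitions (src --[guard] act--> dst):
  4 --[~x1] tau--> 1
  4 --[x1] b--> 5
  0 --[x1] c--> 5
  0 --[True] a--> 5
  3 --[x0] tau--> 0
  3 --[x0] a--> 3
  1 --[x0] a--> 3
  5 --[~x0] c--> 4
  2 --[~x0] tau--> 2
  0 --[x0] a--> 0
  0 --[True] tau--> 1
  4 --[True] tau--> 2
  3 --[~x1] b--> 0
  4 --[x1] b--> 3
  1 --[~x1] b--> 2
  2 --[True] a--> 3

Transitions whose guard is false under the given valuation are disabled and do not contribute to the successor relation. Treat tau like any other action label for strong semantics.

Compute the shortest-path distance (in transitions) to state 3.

Layered search for 3:
  Layer 0: {0}
  Layer 1: {1,5}
  Layer 2: {2,4}
  Layer 3: {3}
depth(3)=3, e.g. tau·b·a

Answer: 3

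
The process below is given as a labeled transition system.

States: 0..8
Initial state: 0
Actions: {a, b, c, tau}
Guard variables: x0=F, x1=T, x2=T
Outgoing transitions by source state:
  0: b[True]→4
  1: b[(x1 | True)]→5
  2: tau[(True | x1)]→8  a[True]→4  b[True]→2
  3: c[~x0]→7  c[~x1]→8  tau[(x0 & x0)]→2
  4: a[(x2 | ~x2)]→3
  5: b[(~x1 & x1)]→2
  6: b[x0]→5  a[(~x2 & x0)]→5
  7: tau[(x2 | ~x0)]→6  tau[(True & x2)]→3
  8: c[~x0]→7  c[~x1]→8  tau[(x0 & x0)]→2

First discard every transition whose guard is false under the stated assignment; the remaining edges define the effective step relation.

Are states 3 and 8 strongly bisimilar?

Answer: BISIMILAR

Working:
Compute ~ classes (split until stable):
  round 0: {{0,1,2,3,4,5,6,7,8}}
  round 1: {{0,1},{2},{3,8},{4},{5,6},{7}}
  round 2: {{0},{1},{2},{3,8},{4},{5,6},{7}}
stable after 3 split(s): 7 block(s)
[3]={3,8}  [8]={3,8}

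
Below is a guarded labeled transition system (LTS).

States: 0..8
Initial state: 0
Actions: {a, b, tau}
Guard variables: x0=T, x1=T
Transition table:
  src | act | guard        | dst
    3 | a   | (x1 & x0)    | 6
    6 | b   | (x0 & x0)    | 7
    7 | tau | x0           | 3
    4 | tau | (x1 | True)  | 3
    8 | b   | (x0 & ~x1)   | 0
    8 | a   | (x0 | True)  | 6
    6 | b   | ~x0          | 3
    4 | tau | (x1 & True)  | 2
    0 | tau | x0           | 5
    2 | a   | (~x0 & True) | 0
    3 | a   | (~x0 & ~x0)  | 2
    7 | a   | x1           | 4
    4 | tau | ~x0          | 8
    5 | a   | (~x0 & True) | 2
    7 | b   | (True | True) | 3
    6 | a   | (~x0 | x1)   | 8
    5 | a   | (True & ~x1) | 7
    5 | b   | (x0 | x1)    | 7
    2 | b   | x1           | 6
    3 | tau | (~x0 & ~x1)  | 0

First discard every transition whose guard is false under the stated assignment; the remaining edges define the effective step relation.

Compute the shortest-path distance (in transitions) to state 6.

Breadth-first toward 6:
  L0 = {0}
  L1 = {5}
  L2 = {7}
  L3 = {3,4}
  L4 = {2,6}
depth(6)=4, e.g. tau·b·b·a

Answer: 4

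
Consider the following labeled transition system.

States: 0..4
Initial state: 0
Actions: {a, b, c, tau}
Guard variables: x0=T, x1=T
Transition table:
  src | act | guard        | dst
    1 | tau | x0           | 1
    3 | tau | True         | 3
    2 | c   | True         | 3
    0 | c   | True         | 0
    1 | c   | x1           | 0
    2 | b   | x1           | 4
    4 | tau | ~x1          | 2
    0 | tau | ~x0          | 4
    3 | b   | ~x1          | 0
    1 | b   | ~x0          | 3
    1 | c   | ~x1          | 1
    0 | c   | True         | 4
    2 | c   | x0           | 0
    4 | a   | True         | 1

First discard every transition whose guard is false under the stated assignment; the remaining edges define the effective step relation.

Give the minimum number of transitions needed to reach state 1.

Answer: 2

Analysis:
Layered search for 1:
  Layer 0: {0}
  Layer 1: {4}
  Layer 2: {1}
depth(1)=2, e.g. c·a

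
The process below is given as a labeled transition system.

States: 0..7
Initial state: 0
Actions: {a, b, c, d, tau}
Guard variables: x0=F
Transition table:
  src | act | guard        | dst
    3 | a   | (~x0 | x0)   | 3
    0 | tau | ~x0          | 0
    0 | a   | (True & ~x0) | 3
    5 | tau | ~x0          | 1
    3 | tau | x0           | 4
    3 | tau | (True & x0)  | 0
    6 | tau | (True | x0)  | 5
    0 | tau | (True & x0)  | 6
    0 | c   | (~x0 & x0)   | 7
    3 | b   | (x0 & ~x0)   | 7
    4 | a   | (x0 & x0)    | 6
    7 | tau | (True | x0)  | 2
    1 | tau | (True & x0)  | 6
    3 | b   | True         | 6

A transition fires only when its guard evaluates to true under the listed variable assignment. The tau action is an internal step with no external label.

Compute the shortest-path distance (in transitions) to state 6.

Answer: 2

Analysis:
Layered search for 6:
  L0 = {0}
  L1 = {3}
  L2 = {6}
6 enters at depth 2; path a·b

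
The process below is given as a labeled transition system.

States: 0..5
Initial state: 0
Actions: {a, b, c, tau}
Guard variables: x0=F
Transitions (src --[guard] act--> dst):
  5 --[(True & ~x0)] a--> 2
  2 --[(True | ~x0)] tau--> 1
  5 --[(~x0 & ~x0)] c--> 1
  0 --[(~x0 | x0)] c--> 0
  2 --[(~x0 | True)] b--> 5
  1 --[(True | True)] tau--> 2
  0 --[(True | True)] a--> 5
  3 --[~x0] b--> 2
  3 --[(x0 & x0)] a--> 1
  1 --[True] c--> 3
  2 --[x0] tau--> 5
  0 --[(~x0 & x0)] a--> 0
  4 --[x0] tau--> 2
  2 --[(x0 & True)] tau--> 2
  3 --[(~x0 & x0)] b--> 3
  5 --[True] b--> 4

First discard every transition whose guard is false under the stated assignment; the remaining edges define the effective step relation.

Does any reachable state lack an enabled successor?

Answer: DEADLOCK at state 4

Analysis:
Reach set: {0,1,2,3,4,5}
  0: a→5  c→0  [deg 2]
  1: c→3  tau→2  [deg 2]
  2: b→5  tau→1  [deg 2]
  3: b→2  [deg 1]
  4: ∅  [deadlock]
  5: a→2  b→4  c→1  [deg 3]
trace reaching 4: a·b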